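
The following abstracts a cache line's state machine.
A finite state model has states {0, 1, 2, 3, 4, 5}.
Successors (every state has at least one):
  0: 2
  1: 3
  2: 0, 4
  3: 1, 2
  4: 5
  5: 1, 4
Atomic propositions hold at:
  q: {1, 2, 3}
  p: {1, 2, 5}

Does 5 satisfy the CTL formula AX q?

No

Sat(AX q) = {s : every successor in {1, 2, 3}} = {0, 1, 3}
5 ∉ Sat(AX q) = {0, 1, 3}, so the formula does not hold at 5.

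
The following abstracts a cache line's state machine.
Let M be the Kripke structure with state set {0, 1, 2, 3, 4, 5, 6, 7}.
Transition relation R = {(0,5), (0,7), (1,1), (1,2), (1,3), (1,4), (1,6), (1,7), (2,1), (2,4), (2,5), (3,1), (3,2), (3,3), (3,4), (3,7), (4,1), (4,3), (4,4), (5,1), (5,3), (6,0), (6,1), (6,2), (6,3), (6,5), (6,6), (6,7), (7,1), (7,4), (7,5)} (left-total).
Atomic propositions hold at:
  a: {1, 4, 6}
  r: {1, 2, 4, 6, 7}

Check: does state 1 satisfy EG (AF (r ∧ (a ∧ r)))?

Sat(a ∧ r) = {1, 4, 6}
Sat(r ∧ (a ∧ r)) = {1, 4, 6}
AF (r ∧ (a ∧ r)): least fixpoint, start Z0 = {1, 4, 6}, add states with every successor in Z. Already a fixed point.
Sat(AF (r ∧ (a ∧ r))) = {1, 4, 6}
EG (AF (r ∧ (a ∧ r))): greatest fixpoint, start Z0 = {1, 4, 6}, keep only states in Sat with some successor in Z. Already a fixed point.
Sat(EG (AF (r ∧ (a ∧ r)))) = {1, 4, 6}
1 ∈ Sat(EG (AF (r ∧ (a ∧ r)))) = {1, 4, 6}, so the formula holds at 1.

Yes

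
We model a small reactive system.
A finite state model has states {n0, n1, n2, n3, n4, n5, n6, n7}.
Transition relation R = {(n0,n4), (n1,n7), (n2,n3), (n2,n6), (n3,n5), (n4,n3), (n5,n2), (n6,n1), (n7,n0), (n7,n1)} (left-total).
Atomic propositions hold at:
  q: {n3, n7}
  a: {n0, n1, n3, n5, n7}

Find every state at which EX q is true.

Sat(EX q) = {s : some successor in {n3, n7}} = {n1, n2, n4}

{n1, n2, n4}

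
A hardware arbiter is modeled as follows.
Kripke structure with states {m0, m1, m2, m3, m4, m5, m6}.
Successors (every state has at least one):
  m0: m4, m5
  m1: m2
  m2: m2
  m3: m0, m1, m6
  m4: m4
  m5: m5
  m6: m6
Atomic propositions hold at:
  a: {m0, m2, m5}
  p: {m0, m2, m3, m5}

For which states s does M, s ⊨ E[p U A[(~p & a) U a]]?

Sat(~p) = {m1, m4, m6}
Sat(~p & a) = ∅
A[(~p & a) U a]: least fixpoint, start Z0 = Sat(a) = {m0, m2, m5}, add states in Sat(~p & a) with every successor in Z. Already a fixed point.
Sat(A[(~p & a) U a]) = {m0, m2, m5}
E[p U A[(~p & a) U a]]: least fixpoint, start Z0 = Sat(A[(~p & a) U a]) = {m0, m2, m5}, add states in Sat(p) with some successor in Z. Z1 = {m0, m2, m3, m5}; fixed.
Sat(E[p U A[(~p & a) U a]]) = {m0, m2, m3, m5}

{m0, m2, m3, m5}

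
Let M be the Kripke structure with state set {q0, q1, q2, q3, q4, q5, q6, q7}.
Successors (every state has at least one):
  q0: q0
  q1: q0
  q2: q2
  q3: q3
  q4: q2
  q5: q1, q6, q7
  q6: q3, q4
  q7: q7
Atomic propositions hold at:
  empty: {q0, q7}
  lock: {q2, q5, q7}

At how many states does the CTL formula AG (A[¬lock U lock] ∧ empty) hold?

Sat(¬lock) = {q0, q1, q3, q4, q6}
A[¬lock U lock]: least fixpoint, start Z0 = Sat(lock) = {q2, q5, q7}, add states in Sat(¬lock) with every successor in Z. Z1 = {q2, q4, q5, q7}; fixed.
Sat(A[¬lock U lock]) = {q2, q4, q5, q7}
Sat(A[¬lock U lock] ∧ empty) = {q7}
AG (A[¬lock U lock] ∧ empty): greatest fixpoint, start Z0 = {q7}, keep only states in Sat with every successor in Z. Already a fixed point.
Sat(AG (A[¬lock U lock] ∧ empty)) = {q7}
|Sat(AG (A[¬lock U lock] ∧ empty))| = |{q7}| = 1.

1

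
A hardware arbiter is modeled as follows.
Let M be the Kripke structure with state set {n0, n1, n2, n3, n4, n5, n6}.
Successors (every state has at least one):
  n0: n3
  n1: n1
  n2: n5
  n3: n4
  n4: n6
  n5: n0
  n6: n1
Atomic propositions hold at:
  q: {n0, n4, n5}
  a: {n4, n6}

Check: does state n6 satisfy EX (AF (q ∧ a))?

No

Sat(q ∧ a) = {n4}
AF (q ∧ a): least fixpoint, start Z0 = {n4}, add states with every successor in Z. Z1 = {n3, n4}; Z2 = {n0, n3, n4}; Z3 = {n0, n3, n4, n5}; Z4 = {n0, n2, n3, n4, n5}; fixed.
Sat(AF (q ∧ a)) = {n0, n2, n3, n4, n5}
Sat(EX (AF (q ∧ a))) = {s : some successor in {n0, n2, n3, n4, n5}} = {n0, n2, n3, n5}
n6 ∉ Sat(EX (AF (q ∧ a))) = {n0, n2, n3, n5}, so the formula does not hold at n6.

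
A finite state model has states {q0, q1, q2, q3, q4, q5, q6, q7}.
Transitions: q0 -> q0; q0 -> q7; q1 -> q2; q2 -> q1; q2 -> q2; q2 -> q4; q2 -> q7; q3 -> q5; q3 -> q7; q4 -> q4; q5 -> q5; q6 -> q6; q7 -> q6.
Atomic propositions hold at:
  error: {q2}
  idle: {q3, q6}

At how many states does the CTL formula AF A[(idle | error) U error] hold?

Sat(idle | error) = {q2, q3, q6}
A[(idle | error) U error]: least fixpoint, start Z0 = Sat(error) = {q2}, add states in Sat(idle | error) with every successor in Z. Already a fixed point.
Sat(A[(idle | error) U error]) = {q2}
AF A[(idle | error) U error]: least fixpoint, start Z0 = {q2}, add states with every successor in Z. Z1 = {q1, q2}; fixed.
Sat(AF A[(idle | error) U error]) = {q1, q2}
|Sat(AF A[(idle | error) U error])| = |{q1, q2}| = 2.

2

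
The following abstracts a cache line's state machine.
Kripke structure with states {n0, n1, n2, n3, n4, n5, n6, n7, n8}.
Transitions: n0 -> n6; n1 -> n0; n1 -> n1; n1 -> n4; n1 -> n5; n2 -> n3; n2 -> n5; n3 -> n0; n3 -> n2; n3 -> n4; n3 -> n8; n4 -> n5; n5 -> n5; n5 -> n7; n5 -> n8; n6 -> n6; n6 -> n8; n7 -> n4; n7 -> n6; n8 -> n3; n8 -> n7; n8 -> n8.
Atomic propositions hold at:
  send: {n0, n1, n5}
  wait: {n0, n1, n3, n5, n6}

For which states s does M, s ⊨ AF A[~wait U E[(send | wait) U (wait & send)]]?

Sat(~wait) = {n2, n4, n7, n8}
Sat(send | wait) = {n0, n1, n3, n5, n6}
Sat(wait & send) = {n0, n1, n5}
E[(send | wait) U (wait & send)]: least fixpoint, start Z0 = Sat((wait & send)) = {n0, n1, n5}, add states in Sat(send | wait) with some successor in Z. Z1 = {n0, n1, n3, n5}; fixed.
Sat(E[(send | wait) U (wait & send)]) = {n0, n1, n3, n5}
A[~wait U E[(send | wait) U (wait & send)]]: least fixpoint, start Z0 = Sat(E[(send | wait) U (wait & send)]) = {n0, n1, n3, n5}, add states in Sat(~wait) with every successor in Z. Z1 = {n0, n1, n2, n3, n4, n5}; fixed.
Sat(A[~wait U E[(send | wait) U (wait & send)]]) = {n0, n1, n2, n3, n4, n5}
AF A[~wait U E[(send | wait) U (wait & send)]]: least fixpoint, start Z0 = {n0, n1, n2, n3, n4, n5}, add states with every successor in Z. Already a fixed point.
Sat(AF A[~wait U E[(send | wait) U (wait & send)]]) = {n0, n1, n2, n3, n4, n5}

{n0, n1, n2, n3, n4, n5}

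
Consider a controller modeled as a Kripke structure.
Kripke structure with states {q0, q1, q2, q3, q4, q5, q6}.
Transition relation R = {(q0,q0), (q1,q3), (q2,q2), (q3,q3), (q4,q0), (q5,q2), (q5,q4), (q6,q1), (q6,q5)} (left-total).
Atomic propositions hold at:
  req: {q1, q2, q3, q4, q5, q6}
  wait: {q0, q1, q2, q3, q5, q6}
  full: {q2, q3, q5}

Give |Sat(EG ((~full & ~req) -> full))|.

5

Sat(~full) = {q0, q1, q4, q6}
Sat(~req) = {q0}
Sat(~full & ~req) = {q0}
Sat((~full & ~req) -> full) = {q1, q2, q3, q4, q5, q6}
EG ((~full & ~req) -> full): greatest fixpoint, start Z0 = {q1, q2, q3, q4, q5, q6}, keep only states in Sat with some successor in Z. Z1 = {q1, q2, q3, q5, q6}; fixed.
Sat(EG ((~full & ~req) -> full)) = {q1, q2, q3, q5, q6}
|Sat(EG ((~full & ~req) -> full))| = |{q1, q2, q3, q5, q6}| = 5.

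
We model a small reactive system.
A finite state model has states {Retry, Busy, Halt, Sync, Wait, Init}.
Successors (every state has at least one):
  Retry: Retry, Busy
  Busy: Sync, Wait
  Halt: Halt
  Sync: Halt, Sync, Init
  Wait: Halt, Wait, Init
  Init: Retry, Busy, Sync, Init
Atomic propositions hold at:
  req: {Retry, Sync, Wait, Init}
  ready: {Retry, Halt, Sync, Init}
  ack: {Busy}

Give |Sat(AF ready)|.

AF ready: least fixpoint, start Z0 = {Retry, Halt, Sync, Init}, add states with every successor in Z. Already a fixed point.
Sat(AF ready) = {Retry, Halt, Sync, Init}
|Sat(AF ready)| = |{Retry, Halt, Sync, Init}| = 4.

4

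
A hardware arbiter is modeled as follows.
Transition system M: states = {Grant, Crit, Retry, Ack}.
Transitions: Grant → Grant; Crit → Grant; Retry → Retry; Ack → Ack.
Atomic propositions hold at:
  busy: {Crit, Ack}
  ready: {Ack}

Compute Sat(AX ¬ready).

{Grant, Crit, Retry}

Sat(¬ready) = {Grant, Crit, Retry}
Sat(AX ¬ready) = {s : every successor in {Grant, Crit, Retry}} = {Grant, Crit, Retry}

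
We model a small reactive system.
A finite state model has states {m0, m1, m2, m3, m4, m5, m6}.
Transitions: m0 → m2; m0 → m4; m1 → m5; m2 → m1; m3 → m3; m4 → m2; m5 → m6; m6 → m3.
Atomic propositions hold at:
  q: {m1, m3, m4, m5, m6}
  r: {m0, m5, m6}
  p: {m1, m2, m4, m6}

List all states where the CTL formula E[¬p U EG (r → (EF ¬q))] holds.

{m3}

Sat(¬p) = {m0, m3, m5}
Sat(¬q) = {m0, m2}
EF ¬q: least fixpoint, start Z0 = {m0, m2}, add states with some successor in Z. Z1 = {m0, m2, m4}; fixed.
Sat(EF ¬q) = {m0, m2, m4}
Sat(r → (EF ¬q)) = {m0, m1, m2, m3, m4}
EG (r → (EF ¬q)): greatest fixpoint, start Z0 = {m0, m1, m2, m3, m4}, keep only states in Sat with some successor in Z. Z1 = {m0, m2, m3, m4}; Z2 = {m0, m3, m4}; Z3 = {m0, m3}; Z4 = {m3}; fixed.
Sat(EG (r → (EF ¬q))) = {m3}
E[¬p U EG (r → (EF ¬q))]: least fixpoint, start Z0 = Sat(EG (r → (EF ¬q))) = {m3}, add states in Sat(¬p) with some successor in Z. Already a fixed point.
Sat(E[¬p U EG (r → (EF ¬q))]) = {m3}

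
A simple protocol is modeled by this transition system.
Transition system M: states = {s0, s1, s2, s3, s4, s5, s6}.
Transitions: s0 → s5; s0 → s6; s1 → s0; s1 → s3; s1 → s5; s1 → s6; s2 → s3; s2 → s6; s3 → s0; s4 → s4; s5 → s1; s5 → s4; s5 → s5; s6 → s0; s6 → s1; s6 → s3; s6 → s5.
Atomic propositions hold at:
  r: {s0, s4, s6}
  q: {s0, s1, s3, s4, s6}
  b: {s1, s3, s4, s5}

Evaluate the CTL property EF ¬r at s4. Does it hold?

No

Sat(¬r) = {s1, s2, s3, s5}
EF ¬r: least fixpoint, start Z0 = {s1, s2, s3, s5}, add states with some successor in Z. Z1 = {s0, s1, s2, s3, s5, s6}; fixed.
Sat(EF ¬r) = {s0, s1, s2, s3, s5, s6}
s4 ∉ Sat(EF ¬r) = {s0, s1, s2, s3, s5, s6}, so the formula does not hold at s4.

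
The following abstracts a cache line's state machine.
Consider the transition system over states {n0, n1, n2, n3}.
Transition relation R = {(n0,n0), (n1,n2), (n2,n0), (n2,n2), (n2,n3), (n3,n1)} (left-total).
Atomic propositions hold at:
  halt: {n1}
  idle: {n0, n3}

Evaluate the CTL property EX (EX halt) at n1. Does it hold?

No

Sat(EX halt) = {s : some successor in {n1}} = {n3}
Sat(EX (EX halt)) = {s : some successor in {n3}} = {n2}
n1 ∉ Sat(EX (EX halt)) = {n2}, so the formula does not hold at n1.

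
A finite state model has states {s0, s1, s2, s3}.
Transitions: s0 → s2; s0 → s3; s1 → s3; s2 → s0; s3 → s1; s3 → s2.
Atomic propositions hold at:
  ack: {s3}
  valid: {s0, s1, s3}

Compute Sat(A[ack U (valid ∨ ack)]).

{s0, s1, s3}

Sat(valid ∨ ack) = {s0, s1, s3}
A[ack U (valid ∨ ack)]: least fixpoint, start Z0 = Sat((valid ∨ ack)) = {s0, s1, s3}, add states in Sat(ack) with every successor in Z. Already a fixed point.
Sat(A[ack U (valid ∨ ack)]) = {s0, s1, s3}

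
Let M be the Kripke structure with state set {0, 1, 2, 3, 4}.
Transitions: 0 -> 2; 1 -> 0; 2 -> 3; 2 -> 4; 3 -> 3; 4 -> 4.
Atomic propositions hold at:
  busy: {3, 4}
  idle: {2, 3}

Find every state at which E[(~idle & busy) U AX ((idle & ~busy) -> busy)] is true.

Sat(~idle) = {0, 1, 4}
Sat(~idle & busy) = {4}
Sat(~busy) = {0, 1, 2}
Sat(idle & ~busy) = {2}
Sat((idle & ~busy) -> busy) = {0, 1, 3, 4}
Sat(AX ((idle & ~busy) -> busy)) = {s : every successor in {0, 1, 3, 4}} = {1, 2, 3, 4}
E[(~idle & busy) U AX ((idle & ~busy) -> busy)]: least fixpoint, start Z0 = Sat(AX ((idle & ~busy) -> busy)) = {1, 2, 3, 4}, add states in Sat(~idle & busy) with some successor in Z. Already a fixed point.
Sat(E[(~idle & busy) U AX ((idle & ~busy) -> busy)]) = {1, 2, 3, 4}

{1, 2, 3, 4}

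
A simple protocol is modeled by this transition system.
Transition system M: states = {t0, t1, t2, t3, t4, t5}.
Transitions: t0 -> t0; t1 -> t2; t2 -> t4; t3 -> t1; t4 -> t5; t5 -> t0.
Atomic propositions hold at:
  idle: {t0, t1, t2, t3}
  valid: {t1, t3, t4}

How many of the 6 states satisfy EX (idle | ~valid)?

Sat(~valid) = {t0, t2, t5}
Sat(idle | ~valid) = {t0, t1, t2, t3, t5}
Sat(EX (idle | ~valid)) = {s : some successor in {t0, t1, t2, t3, t5}} = {t0, t1, t3, t4, t5}
|Sat(EX (idle | ~valid))| = |{t0, t1, t3, t4, t5}| = 5.

5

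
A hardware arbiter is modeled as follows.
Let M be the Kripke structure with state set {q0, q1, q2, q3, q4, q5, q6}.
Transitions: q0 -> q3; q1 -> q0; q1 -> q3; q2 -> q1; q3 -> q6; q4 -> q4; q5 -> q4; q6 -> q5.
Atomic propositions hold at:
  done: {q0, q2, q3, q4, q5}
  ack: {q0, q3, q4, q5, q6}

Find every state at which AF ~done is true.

Sat(~done) = {q1, q6}
AF ~done: least fixpoint, start Z0 = {q1, q6}, add states with every successor in Z. Z1 = {q1, q2, q3, q6}; Z2 = {q0, q1, q2, q3, q6}; fixed.
Sat(AF ~done) = {q0, q1, q2, q3, q6}

{q0, q1, q2, q3, q6}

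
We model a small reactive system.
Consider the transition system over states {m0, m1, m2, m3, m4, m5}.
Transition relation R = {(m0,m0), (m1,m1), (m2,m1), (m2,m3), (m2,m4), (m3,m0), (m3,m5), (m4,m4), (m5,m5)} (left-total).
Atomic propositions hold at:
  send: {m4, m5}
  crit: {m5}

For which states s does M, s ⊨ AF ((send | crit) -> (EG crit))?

Sat(send | crit) = {m4, m5}
EG crit: greatest fixpoint, start Z0 = {m5}, keep only states in Sat with some successor in Z. Already a fixed point.
Sat(EG crit) = {m5}
Sat((send | crit) -> (EG crit)) = {m0, m1, m2, m3, m5}
AF ((send | crit) -> (EG crit)): least fixpoint, start Z0 = {m0, m1, m2, m3, m5}, add states with every successor in Z. Already a fixed point.
Sat(AF ((send | crit) -> (EG crit))) = {m0, m1, m2, m3, m5}

{m0, m1, m2, m3, m5}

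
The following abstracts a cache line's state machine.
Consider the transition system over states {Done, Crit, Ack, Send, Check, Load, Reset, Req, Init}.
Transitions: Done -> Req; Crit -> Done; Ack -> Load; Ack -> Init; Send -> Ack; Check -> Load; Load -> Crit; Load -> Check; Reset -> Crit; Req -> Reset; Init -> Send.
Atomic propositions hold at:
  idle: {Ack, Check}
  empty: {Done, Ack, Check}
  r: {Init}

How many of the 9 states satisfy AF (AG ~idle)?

Sat(~idle) = {Done, Crit, Send, Load, Reset, Req, Init}
AG ~idle: greatest fixpoint, start Z0 = {Done, Crit, Send, Load, Reset, Req, Init}, keep only states in Sat with every successor in Z. Z1 = {Done, Crit, Reset, Req, Init}; Z2 = {Done, Crit, Reset, Req}; fixed.
Sat(AG ~idle) = {Done, Crit, Reset, Req}
AF (AG ~idle): least fixpoint, start Z0 = {Done, Crit, Reset, Req}, add states with every successor in Z. Already a fixed point.
Sat(AF (AG ~idle)) = {Done, Crit, Reset, Req}
|Sat(AF (AG ~idle))| = |{Done, Crit, Reset, Req}| = 4.

4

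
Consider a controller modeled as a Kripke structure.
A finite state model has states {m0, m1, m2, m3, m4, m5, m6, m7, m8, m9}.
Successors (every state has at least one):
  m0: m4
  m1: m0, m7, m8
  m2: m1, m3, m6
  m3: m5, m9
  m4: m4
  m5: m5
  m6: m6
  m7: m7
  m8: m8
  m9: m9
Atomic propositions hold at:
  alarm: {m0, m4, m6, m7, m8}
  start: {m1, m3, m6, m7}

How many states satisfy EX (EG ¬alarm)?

4

Sat(¬alarm) = {m1, m2, m3, m5, m9}
EG ¬alarm: greatest fixpoint, start Z0 = {m1, m2, m3, m5, m9}, keep only states in Sat with some successor in Z. Z1 = {m2, m3, m5, m9}; fixed.
Sat(EG ¬alarm) = {m2, m3, m5, m9}
Sat(EX (EG ¬alarm)) = {s : some successor in {m2, m3, m5, m9}} = {m2, m3, m5, m9}
|Sat(EX (EG ¬alarm))| = |{m2, m3, m5, m9}| = 4.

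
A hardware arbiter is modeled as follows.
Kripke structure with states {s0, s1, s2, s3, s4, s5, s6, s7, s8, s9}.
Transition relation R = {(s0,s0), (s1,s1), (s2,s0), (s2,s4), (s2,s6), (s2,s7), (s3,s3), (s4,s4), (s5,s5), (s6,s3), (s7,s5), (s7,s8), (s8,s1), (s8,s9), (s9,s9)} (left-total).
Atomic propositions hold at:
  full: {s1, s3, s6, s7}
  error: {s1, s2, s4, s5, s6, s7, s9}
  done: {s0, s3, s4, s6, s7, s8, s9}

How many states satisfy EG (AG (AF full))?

3

AF full: least fixpoint, start Z0 = {s1, s3, s6, s7}, add states with every successor in Z. Already a fixed point.
Sat(AF full) = {s1, s3, s6, s7}
AG (AF full): greatest fixpoint, start Z0 = {s1, s3, s6, s7}, keep only states in Sat with every successor in Z. Z1 = {s1, s3, s6}; fixed.
Sat(AG (AF full)) = {s1, s3, s6}
EG (AG (AF full)): greatest fixpoint, start Z0 = {s1, s3, s6}, keep only states in Sat with some successor in Z. Already a fixed point.
Sat(EG (AG (AF full))) = {s1, s3, s6}
|Sat(EG (AG (AF full)))| = |{s1, s3, s6}| = 3.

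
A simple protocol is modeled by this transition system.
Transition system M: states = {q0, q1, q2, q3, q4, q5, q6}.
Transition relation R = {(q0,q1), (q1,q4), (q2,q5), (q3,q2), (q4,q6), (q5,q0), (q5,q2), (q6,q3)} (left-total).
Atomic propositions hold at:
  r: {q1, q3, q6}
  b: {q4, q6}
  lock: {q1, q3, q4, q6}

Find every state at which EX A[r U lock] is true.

A[r U lock]: least fixpoint, start Z0 = Sat(lock) = {q1, q3, q4, q6}, add states in Sat(r) with every successor in Z. Already a fixed point.
Sat(A[r U lock]) = {q1, q3, q4, q6}
Sat(EX A[r U lock]) = {s : some successor in {q1, q3, q4, q6}} = {q0, q1, q4, q6}

{q0, q1, q4, q6}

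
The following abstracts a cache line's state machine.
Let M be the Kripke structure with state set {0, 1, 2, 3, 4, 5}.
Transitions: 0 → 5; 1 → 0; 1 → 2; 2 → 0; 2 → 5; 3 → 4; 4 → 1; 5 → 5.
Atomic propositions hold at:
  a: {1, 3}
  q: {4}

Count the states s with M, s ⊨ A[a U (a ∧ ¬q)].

Sat(¬q) = {0, 1, 2, 3, 5}
Sat(a ∧ ¬q) = {1, 3}
A[a U (a ∧ ¬q)]: least fixpoint, start Z0 = Sat((a ∧ ¬q)) = {1, 3}, add states in Sat(a) with every successor in Z. Already a fixed point.
Sat(A[a U (a ∧ ¬q)]) = {1, 3}
|Sat(A[a U (a ∧ ¬q)])| = |{1, 3}| = 2.

2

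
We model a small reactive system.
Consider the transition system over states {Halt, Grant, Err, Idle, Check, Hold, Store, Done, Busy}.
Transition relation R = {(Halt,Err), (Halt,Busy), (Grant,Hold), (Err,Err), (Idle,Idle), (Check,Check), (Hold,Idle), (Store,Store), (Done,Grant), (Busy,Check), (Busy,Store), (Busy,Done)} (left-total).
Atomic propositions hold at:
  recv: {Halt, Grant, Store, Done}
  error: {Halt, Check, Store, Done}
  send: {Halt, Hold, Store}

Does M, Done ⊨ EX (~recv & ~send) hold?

No

Sat(~recv) = {Err, Idle, Check, Hold, Busy}
Sat(~send) = {Grant, Err, Idle, Check, Done, Busy}
Sat(~recv & ~send) = {Err, Idle, Check, Busy}
Sat(EX (~recv & ~send)) = {s : some successor in {Err, Idle, Check, Busy}} = {Halt, Err, Idle, Check, Hold, Busy}
Done ∉ Sat(EX (~recv & ~send)) = {Halt, Err, Idle, Check, Hold, Busy}, so the formula does not hold at Done.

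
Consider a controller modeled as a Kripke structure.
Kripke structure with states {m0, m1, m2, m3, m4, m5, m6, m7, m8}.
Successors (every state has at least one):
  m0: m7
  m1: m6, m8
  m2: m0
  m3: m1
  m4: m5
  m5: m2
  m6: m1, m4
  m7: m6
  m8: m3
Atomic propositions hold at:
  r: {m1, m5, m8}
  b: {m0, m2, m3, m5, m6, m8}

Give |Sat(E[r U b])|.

E[r U b]: least fixpoint, start Z0 = Sat(b) = {m0, m2, m3, m5, m6, m8}, add states in Sat(r) with some successor in Z. Z1 = {m0, m1, m2, m3, m5, m6, m8}; fixed.
Sat(E[r U b]) = {m0, m1, m2, m3, m5, m6, m8}
|Sat(E[r U b])| = |{m0, m1, m2, m3, m5, m6, m8}| = 7.

7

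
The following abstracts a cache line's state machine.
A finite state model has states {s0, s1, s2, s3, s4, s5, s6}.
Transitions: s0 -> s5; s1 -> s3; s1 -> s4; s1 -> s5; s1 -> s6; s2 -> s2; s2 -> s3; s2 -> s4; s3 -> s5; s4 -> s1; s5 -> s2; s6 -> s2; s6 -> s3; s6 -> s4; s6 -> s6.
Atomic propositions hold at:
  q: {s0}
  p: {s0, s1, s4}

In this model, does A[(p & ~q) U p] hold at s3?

Sat(~q) = {s1, s2, s3, s4, s5, s6}
Sat(p & ~q) = {s1, s4}
A[(p & ~q) U p]: least fixpoint, start Z0 = Sat(p) = {s0, s1, s4}, add states in Sat(p & ~q) with every successor in Z. Already a fixed point.
Sat(A[(p & ~q) U p]) = {s0, s1, s4}
s3 ∉ Sat(A[(p & ~q) U p]) = {s0, s1, s4}, so the formula does not hold at s3.

No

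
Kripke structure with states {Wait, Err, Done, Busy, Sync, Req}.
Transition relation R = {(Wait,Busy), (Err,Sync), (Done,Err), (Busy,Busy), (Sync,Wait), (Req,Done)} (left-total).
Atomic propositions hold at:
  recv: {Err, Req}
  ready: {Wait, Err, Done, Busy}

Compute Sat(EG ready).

{Wait, Busy}

EG ready: greatest fixpoint, start Z0 = {Wait, Err, Done, Busy}, keep only states in Sat with some successor in Z. Z1 = {Wait, Done, Busy}; Z2 = {Wait, Busy}; fixed.
Sat(EG ready) = {Wait, Busy}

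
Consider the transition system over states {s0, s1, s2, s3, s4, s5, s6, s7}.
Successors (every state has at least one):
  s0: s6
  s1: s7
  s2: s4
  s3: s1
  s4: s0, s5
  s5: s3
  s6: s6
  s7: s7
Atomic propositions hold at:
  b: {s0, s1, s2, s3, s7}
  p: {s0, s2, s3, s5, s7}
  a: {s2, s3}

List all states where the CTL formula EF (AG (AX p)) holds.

Sat(AX p) = {s : every successor in {s0, s2, s3, s5, s7}} = {s1, s4, s5, s7}
AG (AX p): greatest fixpoint, start Z0 = {s1, s4, s5, s7}, keep only states in Sat with every successor in Z. Z1 = {s1, s7}; fixed.
Sat(AG (AX p)) = {s1, s7}
EF (AG (AX p)): least fixpoint, start Z0 = {s1, s7}, add states with some successor in Z. Z1 = {s1, s3, s7}; Z2 = {s1, s3, s5, s7}; Z3 = {s1, s3, s4, s5, s7}; Z4 = {s1, s2, s3, s4, s5, s7}; fixed.
Sat(EF (AG (AX p))) = {s1, s2, s3, s4, s5, s7}

{s1, s2, s3, s4, s5, s7}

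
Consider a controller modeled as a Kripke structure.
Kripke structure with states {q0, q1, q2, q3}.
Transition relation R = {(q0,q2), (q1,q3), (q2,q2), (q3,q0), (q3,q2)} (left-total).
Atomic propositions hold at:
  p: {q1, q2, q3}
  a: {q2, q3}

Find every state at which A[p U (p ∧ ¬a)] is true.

{q1}

Sat(¬a) = {q0, q1}
Sat(p ∧ ¬a) = {q1}
A[p U (p ∧ ¬a)]: least fixpoint, start Z0 = Sat((p ∧ ¬a)) = {q1}, add states in Sat(p) with every successor in Z. Already a fixed point.
Sat(A[p U (p ∧ ¬a)]) = {q1}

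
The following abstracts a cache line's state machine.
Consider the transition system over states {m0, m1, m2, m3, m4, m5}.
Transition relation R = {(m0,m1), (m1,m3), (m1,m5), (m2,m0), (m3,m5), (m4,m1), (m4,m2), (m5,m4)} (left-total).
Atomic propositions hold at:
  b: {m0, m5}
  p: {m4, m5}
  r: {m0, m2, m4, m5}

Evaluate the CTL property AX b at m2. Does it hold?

Yes

Sat(AX b) = {s : every successor in {m0, m5}} = {m2, m3}
m2 ∈ Sat(AX b) = {m2, m3}, so the formula holds at m2.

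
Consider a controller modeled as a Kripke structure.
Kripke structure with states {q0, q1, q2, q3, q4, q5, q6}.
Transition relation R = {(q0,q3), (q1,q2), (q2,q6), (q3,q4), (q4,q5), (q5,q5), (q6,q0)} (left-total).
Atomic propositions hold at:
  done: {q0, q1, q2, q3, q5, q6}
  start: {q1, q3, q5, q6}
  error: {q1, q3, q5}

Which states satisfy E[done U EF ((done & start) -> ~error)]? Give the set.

{q0, q1, q2, q3, q4, q6}

Sat(done & start) = {q1, q3, q5, q6}
Sat(~error) = {q0, q2, q4, q6}
Sat((done & start) -> ~error) = {q0, q2, q4, q6}
EF ((done & start) -> ~error): least fixpoint, start Z0 = {q0, q2, q4, q6}, add states with some successor in Z. Z1 = {q0, q1, q2, q3, q4, q6}; fixed.
Sat(EF ((done & start) -> ~error)) = {q0, q1, q2, q3, q4, q6}
E[done U EF ((done & start) -> ~error)]: least fixpoint, start Z0 = Sat(EF ((done & start) -> ~error)) = {q0, q1, q2, q3, q4, q6}, add states in Sat(done) with some successor in Z. Already a fixed point.
Sat(E[done U EF ((done & start) -> ~error)]) = {q0, q1, q2, q3, q4, q6}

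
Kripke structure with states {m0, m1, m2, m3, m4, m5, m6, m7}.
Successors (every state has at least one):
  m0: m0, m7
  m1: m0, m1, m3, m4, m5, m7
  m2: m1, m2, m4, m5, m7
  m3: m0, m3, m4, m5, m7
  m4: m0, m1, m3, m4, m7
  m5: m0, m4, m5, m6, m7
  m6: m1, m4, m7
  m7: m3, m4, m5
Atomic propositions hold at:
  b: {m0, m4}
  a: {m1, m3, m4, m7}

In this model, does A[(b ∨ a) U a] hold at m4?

Yes

Sat(b ∨ a) = {m0, m1, m3, m4, m7}
A[(b ∨ a) U a]: least fixpoint, start Z0 = Sat(a) = {m1, m3, m4, m7}, add states in Sat(b ∨ a) with every successor in Z. Already a fixed point.
Sat(A[(b ∨ a) U a]) = {m1, m3, m4, m7}
m4 ∈ Sat(A[(b ∨ a) U a]) = {m1, m3, m4, m7}, so the formula holds at m4.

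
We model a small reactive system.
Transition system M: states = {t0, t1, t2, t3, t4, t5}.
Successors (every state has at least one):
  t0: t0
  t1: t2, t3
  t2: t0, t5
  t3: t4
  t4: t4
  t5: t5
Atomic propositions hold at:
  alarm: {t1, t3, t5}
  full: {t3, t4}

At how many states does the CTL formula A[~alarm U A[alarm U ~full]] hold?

4

Sat(~alarm) = {t0, t2, t4}
Sat(~full) = {t0, t1, t2, t5}
A[alarm U ~full]: least fixpoint, start Z0 = Sat(~full) = {t0, t1, t2, t5}, add states in Sat(alarm) with every successor in Z. Already a fixed point.
Sat(A[alarm U ~full]) = {t0, t1, t2, t5}
A[~alarm U A[alarm U ~full]]: least fixpoint, start Z0 = Sat(A[alarm U ~full]) = {t0, t1, t2, t5}, add states in Sat(~alarm) with every successor in Z. Already a fixed point.
Sat(A[~alarm U A[alarm U ~full]]) = {t0, t1, t2, t5}
|Sat(A[~alarm U A[alarm U ~full]])| = |{t0, t1, t2, t5}| = 4.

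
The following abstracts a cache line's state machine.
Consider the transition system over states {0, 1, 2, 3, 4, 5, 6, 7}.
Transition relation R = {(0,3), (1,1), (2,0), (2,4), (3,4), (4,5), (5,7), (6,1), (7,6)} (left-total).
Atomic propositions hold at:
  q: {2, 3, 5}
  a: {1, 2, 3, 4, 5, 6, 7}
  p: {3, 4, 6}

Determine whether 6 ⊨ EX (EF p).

No

EF p: least fixpoint, start Z0 = {3, 4, 6}, add states with some successor in Z. Z1 = {0, 2, 3, 4, 6, 7}; Z2 = {0, 2, 3, 4, 5, 6, 7}; fixed.
Sat(EF p) = {0, 2, 3, 4, 5, 6, 7}
Sat(EX (EF p)) = {s : some successor in {0, 2, 3, 4, 5, 6, 7}} = {0, 2, 3, 4, 5, 7}
6 ∉ Sat(EX (EF p)) = {0, 2, 3, 4, 5, 7}, so the formula does not hold at 6.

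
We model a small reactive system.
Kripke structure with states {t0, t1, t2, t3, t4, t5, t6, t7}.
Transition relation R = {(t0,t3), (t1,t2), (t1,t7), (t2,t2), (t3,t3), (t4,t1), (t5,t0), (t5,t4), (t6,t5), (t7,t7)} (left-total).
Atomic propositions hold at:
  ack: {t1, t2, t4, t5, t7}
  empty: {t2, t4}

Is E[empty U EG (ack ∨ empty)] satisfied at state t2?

Sat(ack ∨ empty) = {t1, t2, t4, t5, t7}
EG (ack ∨ empty): greatest fixpoint, start Z0 = {t1, t2, t4, t5, t7}, keep only states in Sat with some successor in Z. Already a fixed point.
Sat(EG (ack ∨ empty)) = {t1, t2, t4, t5, t7}
E[empty U EG (ack ∨ empty)]: least fixpoint, start Z0 = Sat(EG (ack ∨ empty)) = {t1, t2, t4, t5, t7}, add states in Sat(empty) with some successor in Z. Already a fixed point.
Sat(E[empty U EG (ack ∨ empty)]) = {t1, t2, t4, t5, t7}
t2 ∈ Sat(E[empty U EG (ack ∨ empty)]) = {t1, t2, t4, t5, t7}, so the formula holds at t2.

Yes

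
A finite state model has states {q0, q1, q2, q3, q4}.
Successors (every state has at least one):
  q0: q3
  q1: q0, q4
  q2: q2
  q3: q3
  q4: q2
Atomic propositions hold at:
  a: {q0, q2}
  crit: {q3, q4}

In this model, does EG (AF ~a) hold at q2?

Sat(~a) = {q1, q3, q4}
AF ~a: least fixpoint, start Z0 = {q1, q3, q4}, add states with every successor in Z. Z1 = {q0, q1, q3, q4}; fixed.
Sat(AF ~a) = {q0, q1, q3, q4}
EG (AF ~a): greatest fixpoint, start Z0 = {q0, q1, q3, q4}, keep only states in Sat with some successor in Z. Z1 = {q0, q1, q3}; fixed.
Sat(EG (AF ~a)) = {q0, q1, q3}
q2 ∉ Sat(EG (AF ~a)) = {q0, q1, q3}, so the formula does not hold at q2.

No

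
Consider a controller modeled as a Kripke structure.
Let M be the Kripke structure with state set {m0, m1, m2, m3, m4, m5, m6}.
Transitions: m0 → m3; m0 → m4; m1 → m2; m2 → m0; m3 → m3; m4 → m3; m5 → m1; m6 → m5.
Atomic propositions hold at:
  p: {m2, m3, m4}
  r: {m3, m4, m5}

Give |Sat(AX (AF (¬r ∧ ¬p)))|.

4

Sat(¬r) = {m0, m1, m2, m6}
Sat(¬p) = {m0, m1, m5, m6}
Sat(¬r ∧ ¬p) = {m0, m1, m6}
AF (¬r ∧ ¬p): least fixpoint, start Z0 = {m0, m1, m6}, add states with every successor in Z. Z1 = {m0, m1, m2, m5, m6}; fixed.
Sat(AF (¬r ∧ ¬p)) = {m0, m1, m2, m5, m6}
Sat(AX (AF (¬r ∧ ¬p))) = {s : every successor in {m0, m1, m2, m5, m6}} = {m1, m2, m5, m6}
|Sat(AX (AF (¬r ∧ ¬p)))| = |{m1, m2, m5, m6}| = 4.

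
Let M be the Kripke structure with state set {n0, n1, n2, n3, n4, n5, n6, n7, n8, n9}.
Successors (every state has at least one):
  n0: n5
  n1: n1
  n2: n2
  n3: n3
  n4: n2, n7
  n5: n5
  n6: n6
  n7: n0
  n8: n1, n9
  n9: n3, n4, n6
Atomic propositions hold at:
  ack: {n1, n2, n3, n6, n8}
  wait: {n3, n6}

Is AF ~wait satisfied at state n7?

Sat(~wait) = {n0, n1, n2, n4, n5, n7, n8, n9}
AF ~wait: least fixpoint, start Z0 = {n0, n1, n2, n4, n5, n7, n8, n9}, add states with every successor in Z. Already a fixed point.
Sat(AF ~wait) = {n0, n1, n2, n4, n5, n7, n8, n9}
n7 ∈ Sat(AF ~wait) = {n0, n1, n2, n4, n5, n7, n8, n9}, so the formula holds at n7.

Yes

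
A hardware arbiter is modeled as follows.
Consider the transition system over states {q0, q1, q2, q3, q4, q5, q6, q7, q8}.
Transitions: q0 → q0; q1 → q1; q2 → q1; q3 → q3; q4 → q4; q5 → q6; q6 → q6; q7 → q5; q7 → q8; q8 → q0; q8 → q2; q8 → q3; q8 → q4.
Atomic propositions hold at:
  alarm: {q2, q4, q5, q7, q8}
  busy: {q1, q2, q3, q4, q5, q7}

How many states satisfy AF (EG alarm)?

3

EG alarm: greatest fixpoint, start Z0 = {q2, q4, q5, q7, q8}, keep only states in Sat with some successor in Z. Z1 = {q4, q7, q8}; fixed.
Sat(EG alarm) = {q4, q7, q8}
AF (EG alarm): least fixpoint, start Z0 = {q4, q7, q8}, add states with every successor in Z. Already a fixed point.
Sat(AF (EG alarm)) = {q4, q7, q8}
|Sat(AF (EG alarm))| = |{q4, q7, q8}| = 3.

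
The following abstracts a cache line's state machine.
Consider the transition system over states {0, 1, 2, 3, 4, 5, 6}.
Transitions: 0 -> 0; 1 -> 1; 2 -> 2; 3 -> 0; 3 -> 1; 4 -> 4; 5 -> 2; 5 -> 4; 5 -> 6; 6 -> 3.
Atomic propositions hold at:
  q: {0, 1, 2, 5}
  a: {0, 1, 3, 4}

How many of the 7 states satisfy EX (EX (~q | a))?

Sat(~q) = {3, 4, 6}
Sat(~q | a) = {0, 1, 3, 4, 6}
Sat(EX (~q | a)) = {s : some successor in {0, 1, 3, 4, 6}} = {0, 1, 3, 4, 5, 6}
Sat(EX (EX (~q | a))) = {s : some successor in {0, 1, 3, 4, 5, 6}} = {0, 1, 3, 4, 5, 6}
|Sat(EX (EX (~q | a)))| = |{0, 1, 3, 4, 5, 6}| = 6.

6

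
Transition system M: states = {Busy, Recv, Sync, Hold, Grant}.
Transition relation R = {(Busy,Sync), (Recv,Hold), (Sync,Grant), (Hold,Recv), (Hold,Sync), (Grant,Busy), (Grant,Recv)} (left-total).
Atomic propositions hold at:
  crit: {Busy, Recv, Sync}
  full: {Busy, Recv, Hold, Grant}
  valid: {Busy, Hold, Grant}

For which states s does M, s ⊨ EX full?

{Recv, Sync, Hold, Grant}

Sat(EX full) = {s : some successor in {Busy, Recv, Hold, Grant}} = {Recv, Sync, Hold, Grant}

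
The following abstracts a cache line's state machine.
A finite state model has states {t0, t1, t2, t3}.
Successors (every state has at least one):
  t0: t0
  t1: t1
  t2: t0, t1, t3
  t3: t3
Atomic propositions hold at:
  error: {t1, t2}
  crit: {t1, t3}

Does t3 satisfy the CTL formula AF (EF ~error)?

Yes

Sat(~error) = {t0, t3}
EF ~error: least fixpoint, start Z0 = {t0, t3}, add states with some successor in Z. Z1 = {t0, t2, t3}; fixed.
Sat(EF ~error) = {t0, t2, t3}
AF (EF ~error): least fixpoint, start Z0 = {t0, t2, t3}, add states with every successor in Z. Already a fixed point.
Sat(AF (EF ~error)) = {t0, t2, t3}
t3 ∈ Sat(AF (EF ~error)) = {t0, t2, t3}, so the formula holds at t3.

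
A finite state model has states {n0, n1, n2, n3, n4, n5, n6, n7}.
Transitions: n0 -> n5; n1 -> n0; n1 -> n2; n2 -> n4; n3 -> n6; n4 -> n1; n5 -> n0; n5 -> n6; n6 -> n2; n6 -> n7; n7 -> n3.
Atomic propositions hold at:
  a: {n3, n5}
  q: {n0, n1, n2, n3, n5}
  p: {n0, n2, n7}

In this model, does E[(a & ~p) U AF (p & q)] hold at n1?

Yes

Sat(~p) = {n1, n3, n4, n5, n6}
Sat(a & ~p) = {n3, n5}
Sat(p & q) = {n0, n2}
AF (p & q): least fixpoint, start Z0 = {n0, n2}, add states with every successor in Z. Z1 = {n0, n1, n2}; Z2 = {n0, n1, n2, n4}; fixed.
Sat(AF (p & q)) = {n0, n1, n2, n4}
E[(a & ~p) U AF (p & q)]: least fixpoint, start Z0 = Sat(AF (p & q)) = {n0, n1, n2, n4}, add states in Sat(a & ~p) with some successor in Z. Z1 = {n0, n1, n2, n4, n5}; fixed.
Sat(E[(a & ~p) U AF (p & q)]) = {n0, n1, n2, n4, n5}
n1 ∈ Sat(E[(a & ~p) U AF (p & q)]) = {n0, n1, n2, n4, n5}, so the formula holds at n1.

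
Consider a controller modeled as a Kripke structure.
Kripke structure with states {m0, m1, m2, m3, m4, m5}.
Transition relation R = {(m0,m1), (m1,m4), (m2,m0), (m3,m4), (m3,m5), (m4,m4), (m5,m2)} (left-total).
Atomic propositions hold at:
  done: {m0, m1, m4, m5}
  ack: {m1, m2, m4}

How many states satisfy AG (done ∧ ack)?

Sat(done ∧ ack) = {m1, m4}
AG (done ∧ ack): greatest fixpoint, start Z0 = {m1, m4}, keep only states in Sat with every successor in Z. Already a fixed point.
Sat(AG (done ∧ ack)) = {m1, m4}
|Sat(AG (done ∧ ack))| = |{m1, m4}| = 2.

2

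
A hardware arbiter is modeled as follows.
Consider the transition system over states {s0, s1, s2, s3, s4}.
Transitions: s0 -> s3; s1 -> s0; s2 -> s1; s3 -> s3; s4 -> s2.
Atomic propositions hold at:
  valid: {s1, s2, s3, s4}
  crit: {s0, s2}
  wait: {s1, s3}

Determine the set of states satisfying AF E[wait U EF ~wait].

{s0, s1, s2, s4}

Sat(~wait) = {s0, s2, s4}
EF ~wait: least fixpoint, start Z0 = {s0, s2, s4}, add states with some successor in Z. Z1 = {s0, s1, s2, s4}; fixed.
Sat(EF ~wait) = {s0, s1, s2, s4}
E[wait U EF ~wait]: least fixpoint, start Z0 = Sat(EF ~wait) = {s0, s1, s2, s4}, add states in Sat(wait) with some successor in Z. Already a fixed point.
Sat(E[wait U EF ~wait]) = {s0, s1, s2, s4}
AF E[wait U EF ~wait]: least fixpoint, start Z0 = {s0, s1, s2, s4}, add states with every successor in Z. Already a fixed point.
Sat(AF E[wait U EF ~wait]) = {s0, s1, s2, s4}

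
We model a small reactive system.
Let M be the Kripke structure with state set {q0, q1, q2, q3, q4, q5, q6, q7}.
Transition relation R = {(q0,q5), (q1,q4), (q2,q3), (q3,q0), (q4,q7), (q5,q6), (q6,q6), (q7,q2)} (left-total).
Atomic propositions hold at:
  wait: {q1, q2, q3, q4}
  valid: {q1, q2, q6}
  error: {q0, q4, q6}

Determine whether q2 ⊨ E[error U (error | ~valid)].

No

Sat(~valid) = {q0, q3, q4, q5, q7}
Sat(error | ~valid) = {q0, q3, q4, q5, q6, q7}
E[error U (error | ~valid)]: least fixpoint, start Z0 = Sat((error | ~valid)) = {q0, q3, q4, q5, q6, q7}, add states in Sat(error) with some successor in Z. Already a fixed point.
Sat(E[error U (error | ~valid)]) = {q0, q3, q4, q5, q6, q7}
q2 ∉ Sat(E[error U (error | ~valid)]) = {q0, q3, q4, q5, q6, q7}, so the formula does not hold at q2.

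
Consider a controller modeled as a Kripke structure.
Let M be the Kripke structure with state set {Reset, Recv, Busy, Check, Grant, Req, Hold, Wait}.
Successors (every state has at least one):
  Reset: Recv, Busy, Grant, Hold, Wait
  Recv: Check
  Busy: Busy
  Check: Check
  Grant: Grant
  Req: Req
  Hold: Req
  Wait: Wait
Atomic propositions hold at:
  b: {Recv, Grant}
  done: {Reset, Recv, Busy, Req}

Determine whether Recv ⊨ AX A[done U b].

A[done U b]: least fixpoint, start Z0 = Sat(b) = {Recv, Grant}, add states in Sat(done) with every successor in Z. Already a fixed point.
Sat(A[done U b]) = {Recv, Grant}
Sat(AX A[done U b]) = {s : every successor in {Recv, Grant}} = {Grant}
Recv ∉ Sat(AX A[done U b]) = {Grant}, so the formula does not hold at Recv.

No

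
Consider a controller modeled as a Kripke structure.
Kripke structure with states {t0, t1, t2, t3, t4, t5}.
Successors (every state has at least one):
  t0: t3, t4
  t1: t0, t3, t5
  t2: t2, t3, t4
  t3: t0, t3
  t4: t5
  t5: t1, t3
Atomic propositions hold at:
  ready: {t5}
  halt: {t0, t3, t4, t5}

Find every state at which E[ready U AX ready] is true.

Sat(AX ready) = {s : every successor in {t5}} = {t4}
E[ready U AX ready]: least fixpoint, start Z0 = Sat(AX ready) = {t4}, add states in Sat(ready) with some successor in Z. Already a fixed point.
Sat(E[ready U AX ready]) = {t4}

{t4}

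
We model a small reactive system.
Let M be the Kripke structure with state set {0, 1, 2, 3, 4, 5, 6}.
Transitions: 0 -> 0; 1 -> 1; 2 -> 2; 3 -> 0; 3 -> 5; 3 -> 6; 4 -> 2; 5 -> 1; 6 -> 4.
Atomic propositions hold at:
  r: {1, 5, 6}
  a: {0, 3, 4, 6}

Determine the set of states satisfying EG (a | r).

Sat(a | r) = {0, 1, 3, 4, 5, 6}
EG (a | r): greatest fixpoint, start Z0 = {0, 1, 3, 4, 5, 6}, keep only states in Sat with some successor in Z. Z1 = {0, 1, 3, 5, 6}; Z2 = {0, 1, 3, 5}; fixed.
Sat(EG (a | r)) = {0, 1, 3, 5}

{0, 1, 3, 5}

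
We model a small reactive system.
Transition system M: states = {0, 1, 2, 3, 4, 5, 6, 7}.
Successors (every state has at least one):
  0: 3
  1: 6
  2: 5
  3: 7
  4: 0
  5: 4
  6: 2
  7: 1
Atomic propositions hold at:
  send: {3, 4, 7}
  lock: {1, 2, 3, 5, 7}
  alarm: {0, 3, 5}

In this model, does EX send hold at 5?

Sat(EX send) = {s : some successor in {3, 4, 7}} = {0, 3, 5}
5 ∈ Sat(EX send) = {0, 3, 5}, so the formula holds at 5.

Yes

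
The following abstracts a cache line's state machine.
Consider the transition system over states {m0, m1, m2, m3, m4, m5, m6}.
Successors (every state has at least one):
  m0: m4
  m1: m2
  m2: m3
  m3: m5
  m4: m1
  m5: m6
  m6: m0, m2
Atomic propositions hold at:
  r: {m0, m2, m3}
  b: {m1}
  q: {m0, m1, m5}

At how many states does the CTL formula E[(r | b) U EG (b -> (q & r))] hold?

Sat(r | b) = {m0, m1, m2, m3}
Sat(q & r) = {m0}
Sat(b -> (q & r)) = {m0, m2, m3, m4, m5, m6}
EG (b -> (q & r)): greatest fixpoint, start Z0 = {m0, m2, m3, m4, m5, m6}, keep only states in Sat with some successor in Z. Z1 = {m0, m2, m3, m5, m6}; Z2 = {m2, m3, m5, m6}; fixed.
Sat(EG (b -> (q & r))) = {m2, m3, m5, m6}
E[(r | b) U EG (b -> (q & r))]: least fixpoint, start Z0 = Sat(EG (b -> (q & r))) = {m2, m3, m5, m6}, add states in Sat(r | b) with some successor in Z. Z1 = {m1, m2, m3, m5, m6}; fixed.
Sat(E[(r | b) U EG (b -> (q & r))]) = {m1, m2, m3, m5, m6}
|Sat(E[(r | b) U EG (b -> (q & r))])| = |{m1, m2, m3, m5, m6}| = 5.

5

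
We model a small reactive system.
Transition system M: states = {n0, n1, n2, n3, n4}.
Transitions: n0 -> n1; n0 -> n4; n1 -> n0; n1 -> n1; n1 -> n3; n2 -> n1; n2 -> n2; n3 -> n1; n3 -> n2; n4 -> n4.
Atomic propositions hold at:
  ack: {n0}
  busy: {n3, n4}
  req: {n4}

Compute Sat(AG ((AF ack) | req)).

AF ack: least fixpoint, start Z0 = {n0}, add states with every successor in Z. Already a fixed point.
Sat(AF ack) = {n0}
Sat((AF ack) | req) = {n0, n4}
AG ((AF ack) | req): greatest fixpoint, start Z0 = {n0, n4}, keep only states in Sat with every successor in Z. Z1 = {n4}; fixed.
Sat(AG ((AF ack) | req)) = {n4}

{n4}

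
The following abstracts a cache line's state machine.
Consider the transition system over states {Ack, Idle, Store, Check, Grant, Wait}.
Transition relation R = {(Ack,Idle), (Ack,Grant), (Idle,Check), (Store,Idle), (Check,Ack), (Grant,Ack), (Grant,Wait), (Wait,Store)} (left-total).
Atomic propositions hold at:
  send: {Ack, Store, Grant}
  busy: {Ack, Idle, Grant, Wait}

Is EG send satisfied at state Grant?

EG send: greatest fixpoint, start Z0 = {Ack, Store, Grant}, keep only states in Sat with some successor in Z. Z1 = {Ack, Grant}; fixed.
Sat(EG send) = {Ack, Grant}
Grant ∈ Sat(EG send) = {Ack, Grant}, so the formula holds at Grant.

Yes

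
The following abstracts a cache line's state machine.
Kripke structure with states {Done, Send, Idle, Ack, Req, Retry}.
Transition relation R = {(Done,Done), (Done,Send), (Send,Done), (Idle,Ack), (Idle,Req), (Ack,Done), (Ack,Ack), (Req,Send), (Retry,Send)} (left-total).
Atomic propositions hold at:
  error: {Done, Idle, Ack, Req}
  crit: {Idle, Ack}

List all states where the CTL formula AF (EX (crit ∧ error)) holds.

{Idle, Ack}

Sat(crit ∧ error) = {Idle, Ack}
Sat(EX (crit ∧ error)) = {s : some successor in {Idle, Ack}} = {Idle, Ack}
AF (EX (crit ∧ error)): least fixpoint, start Z0 = {Idle, Ack}, add states with every successor in Z. Already a fixed point.
Sat(AF (EX (crit ∧ error))) = {Idle, Ack}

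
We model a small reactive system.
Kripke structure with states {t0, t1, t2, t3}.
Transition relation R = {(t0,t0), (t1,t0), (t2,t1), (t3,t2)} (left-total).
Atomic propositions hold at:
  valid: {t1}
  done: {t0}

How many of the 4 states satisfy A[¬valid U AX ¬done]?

2

Sat(¬valid) = {t0, t2, t3}
Sat(¬done) = {t1, t2, t3}
Sat(AX ¬done) = {s : every successor in {t1, t2, t3}} = {t2, t3}
A[¬valid U AX ¬done]: least fixpoint, start Z0 = Sat(AX ¬done) = {t2, t3}, add states in Sat(¬valid) with every successor in Z. Already a fixed point.
Sat(A[¬valid U AX ¬done]) = {t2, t3}
|Sat(A[¬valid U AX ¬done])| = |{t2, t3}| = 2.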